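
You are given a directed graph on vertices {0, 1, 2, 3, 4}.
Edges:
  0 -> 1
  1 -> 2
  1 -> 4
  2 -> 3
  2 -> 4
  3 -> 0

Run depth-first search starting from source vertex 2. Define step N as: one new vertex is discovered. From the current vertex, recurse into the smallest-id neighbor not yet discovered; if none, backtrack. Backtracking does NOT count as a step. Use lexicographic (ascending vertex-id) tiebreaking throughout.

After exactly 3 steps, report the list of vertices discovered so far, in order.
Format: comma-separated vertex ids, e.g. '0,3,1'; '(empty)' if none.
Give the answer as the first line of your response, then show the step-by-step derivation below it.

2,3,0

step 1: discover 2; path=2; order=2
step 2: discover 3; path=2>3; order=2,3
step 3: discover 0; path=2>3>0; order=2,3,0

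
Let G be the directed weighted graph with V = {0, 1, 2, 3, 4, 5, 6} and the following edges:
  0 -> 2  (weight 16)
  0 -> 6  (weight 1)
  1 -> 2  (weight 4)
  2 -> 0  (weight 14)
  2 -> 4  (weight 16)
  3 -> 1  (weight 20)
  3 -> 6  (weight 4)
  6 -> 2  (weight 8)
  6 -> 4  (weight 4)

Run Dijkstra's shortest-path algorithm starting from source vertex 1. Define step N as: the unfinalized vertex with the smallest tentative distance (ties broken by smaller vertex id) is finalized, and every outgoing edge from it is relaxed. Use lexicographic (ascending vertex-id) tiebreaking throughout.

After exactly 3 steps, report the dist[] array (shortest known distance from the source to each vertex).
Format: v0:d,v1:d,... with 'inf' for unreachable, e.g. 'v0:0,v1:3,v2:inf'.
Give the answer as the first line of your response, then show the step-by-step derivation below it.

v0:18,v1:0,v2:4,v3:inf,v4:20,v5:inf,v6:19

step 1: dist = v0:inf,v1:0,v2:4,v3:inf,v4:inf,v5:inf,v6:inf
step 2: dist = v0:18,v1:0,v2:4,v3:inf,v4:20,v5:inf,v6:inf
step 3: dist = v0:18,v1:0,v2:4,v3:inf,v4:20,v5:inf,v6:19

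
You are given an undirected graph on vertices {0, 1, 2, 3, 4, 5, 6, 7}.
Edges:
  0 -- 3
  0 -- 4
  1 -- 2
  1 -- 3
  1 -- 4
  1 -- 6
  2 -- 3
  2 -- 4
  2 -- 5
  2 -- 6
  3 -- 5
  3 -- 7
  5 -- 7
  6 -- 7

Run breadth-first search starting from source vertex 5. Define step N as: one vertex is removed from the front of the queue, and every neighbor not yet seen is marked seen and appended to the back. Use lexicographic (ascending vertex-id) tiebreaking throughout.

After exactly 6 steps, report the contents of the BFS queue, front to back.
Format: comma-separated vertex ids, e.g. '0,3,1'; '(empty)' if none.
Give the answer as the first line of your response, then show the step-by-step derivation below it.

6,0

step 1: dequeue 5; queue=[2,3,7]; order=5
step 2: dequeue 2; queue=[3,7,1,4,6]; order=5,2
step 3: dequeue 3; queue=[7,1,4,6,0]; order=5,2,3
step 4: dequeue 7; queue=[1,4,6,0]; order=5,2,3,7
step 5: dequeue 1; queue=[4,6,0]; order=5,2,3,7,1
step 6: dequeue 4; queue=[6,0]; order=5,2,3,7,1,4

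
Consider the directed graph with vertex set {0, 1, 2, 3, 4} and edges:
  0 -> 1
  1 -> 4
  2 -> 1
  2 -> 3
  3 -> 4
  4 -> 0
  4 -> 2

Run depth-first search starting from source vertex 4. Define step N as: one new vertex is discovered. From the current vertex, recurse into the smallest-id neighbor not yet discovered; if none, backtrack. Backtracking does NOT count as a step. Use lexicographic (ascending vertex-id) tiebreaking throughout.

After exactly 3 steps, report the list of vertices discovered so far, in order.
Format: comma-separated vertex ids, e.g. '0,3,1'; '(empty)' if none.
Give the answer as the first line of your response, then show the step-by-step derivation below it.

4,0,1

step 1: discover 4; path=4; order=4
step 2: discover 0; path=4>0; order=4,0
step 3: discover 1; path=4>0>1; order=4,0,1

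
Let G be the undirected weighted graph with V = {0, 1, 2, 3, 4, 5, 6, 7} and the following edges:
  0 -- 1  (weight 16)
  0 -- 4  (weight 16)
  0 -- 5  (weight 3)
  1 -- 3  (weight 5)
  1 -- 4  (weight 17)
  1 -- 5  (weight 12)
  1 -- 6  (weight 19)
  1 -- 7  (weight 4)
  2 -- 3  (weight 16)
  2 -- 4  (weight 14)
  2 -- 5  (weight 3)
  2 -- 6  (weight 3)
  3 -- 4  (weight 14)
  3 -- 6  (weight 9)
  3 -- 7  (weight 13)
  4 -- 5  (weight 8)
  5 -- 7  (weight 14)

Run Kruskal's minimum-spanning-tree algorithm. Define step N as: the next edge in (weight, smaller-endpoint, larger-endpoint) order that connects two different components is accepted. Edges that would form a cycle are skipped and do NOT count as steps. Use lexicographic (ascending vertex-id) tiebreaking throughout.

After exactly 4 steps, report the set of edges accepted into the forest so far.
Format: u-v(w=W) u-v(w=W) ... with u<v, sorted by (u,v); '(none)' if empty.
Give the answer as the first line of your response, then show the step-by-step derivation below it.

0-5(w=3) 1-7(w=4) 2-5(w=3) 2-6(w=3)

step 1: add edge 0-5 (w=3); MST = {0-5(w=3)}
step 2: add edge 2-5 (w=3); MST = {0-5(w=3) 2-5(w=3)}
step 3: add edge 2-6 (w=3); MST = {0-5(w=3) 2-5(w=3) 2-6(w=3)}
step 4: add edge 1-7 (w=4); MST = {0-5(w=3) 1-7(w=4) 2-5(w=3) 2-6(w=3)}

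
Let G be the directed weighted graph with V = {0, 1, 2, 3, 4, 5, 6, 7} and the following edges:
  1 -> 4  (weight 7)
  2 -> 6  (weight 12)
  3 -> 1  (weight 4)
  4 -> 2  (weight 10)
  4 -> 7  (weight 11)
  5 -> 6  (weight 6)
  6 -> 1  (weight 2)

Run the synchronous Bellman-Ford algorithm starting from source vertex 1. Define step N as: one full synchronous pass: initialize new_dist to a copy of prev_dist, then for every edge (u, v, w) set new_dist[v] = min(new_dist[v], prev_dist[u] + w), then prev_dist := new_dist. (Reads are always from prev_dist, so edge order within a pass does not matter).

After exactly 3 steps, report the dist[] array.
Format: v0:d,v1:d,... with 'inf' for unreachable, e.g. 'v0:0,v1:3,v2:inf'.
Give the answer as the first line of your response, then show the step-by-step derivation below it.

v0:inf,v1:0,v2:17,v3:inf,v4:7,v5:inf,v6:29,v7:18

step 1: dist = v0:inf,v1:0,v2:inf,v3:inf,v4:7,v5:inf,v6:inf,v7:inf
step 2: dist = v0:inf,v1:0,v2:17,v3:inf,v4:7,v5:inf,v6:inf,v7:18
step 3: dist = v0:inf,v1:0,v2:17,v3:inf,v4:7,v5:inf,v6:29,v7:18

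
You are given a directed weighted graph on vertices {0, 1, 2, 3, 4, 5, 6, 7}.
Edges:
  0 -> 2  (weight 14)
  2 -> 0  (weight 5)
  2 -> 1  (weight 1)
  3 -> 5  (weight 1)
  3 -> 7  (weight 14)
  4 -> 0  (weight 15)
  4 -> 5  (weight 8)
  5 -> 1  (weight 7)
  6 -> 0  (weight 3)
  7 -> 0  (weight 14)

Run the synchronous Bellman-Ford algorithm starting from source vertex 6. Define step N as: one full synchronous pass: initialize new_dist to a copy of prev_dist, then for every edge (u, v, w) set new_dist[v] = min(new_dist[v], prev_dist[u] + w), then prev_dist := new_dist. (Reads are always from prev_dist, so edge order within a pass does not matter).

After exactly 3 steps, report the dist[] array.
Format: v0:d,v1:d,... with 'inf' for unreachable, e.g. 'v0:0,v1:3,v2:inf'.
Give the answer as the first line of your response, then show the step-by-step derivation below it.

v0:3,v1:18,v2:17,v3:inf,v4:inf,v5:inf,v6:0,v7:inf

step 1: dist = v0:3,v1:inf,v2:inf,v3:inf,v4:inf,v5:inf,v6:0,v7:inf
step 2: dist = v0:3,v1:inf,v2:17,v3:inf,v4:inf,v5:inf,v6:0,v7:inf
step 3: dist = v0:3,v1:18,v2:17,v3:inf,v4:inf,v5:inf,v6:0,v7:inf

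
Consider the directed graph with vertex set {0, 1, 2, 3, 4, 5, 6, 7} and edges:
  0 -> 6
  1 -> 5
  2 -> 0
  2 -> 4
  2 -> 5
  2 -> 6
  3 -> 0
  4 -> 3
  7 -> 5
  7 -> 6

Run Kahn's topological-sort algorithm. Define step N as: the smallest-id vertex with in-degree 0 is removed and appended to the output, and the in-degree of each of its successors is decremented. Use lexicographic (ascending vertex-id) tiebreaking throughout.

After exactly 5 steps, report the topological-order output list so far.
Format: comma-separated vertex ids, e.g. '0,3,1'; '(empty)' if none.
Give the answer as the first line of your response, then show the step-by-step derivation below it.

1,2,4,3,0

step 1: output 1; order=[1]; indeg=(2,0,0,1,1,2,3,0)
step 2: output 2; order=[1,2]; indeg=(1,0,0,1,0,1,2,0)
step 3: output 4; order=[1,2,4]; indeg=(1,0,0,0,0,1,2,0)
step 4: output 3; order=[1,2,4,3]; indeg=(0,0,0,0,0,1,2,0)
step 5: output 0; order=[1,2,4,3,0]; indeg=(0,0,0,0,0,1,1,0)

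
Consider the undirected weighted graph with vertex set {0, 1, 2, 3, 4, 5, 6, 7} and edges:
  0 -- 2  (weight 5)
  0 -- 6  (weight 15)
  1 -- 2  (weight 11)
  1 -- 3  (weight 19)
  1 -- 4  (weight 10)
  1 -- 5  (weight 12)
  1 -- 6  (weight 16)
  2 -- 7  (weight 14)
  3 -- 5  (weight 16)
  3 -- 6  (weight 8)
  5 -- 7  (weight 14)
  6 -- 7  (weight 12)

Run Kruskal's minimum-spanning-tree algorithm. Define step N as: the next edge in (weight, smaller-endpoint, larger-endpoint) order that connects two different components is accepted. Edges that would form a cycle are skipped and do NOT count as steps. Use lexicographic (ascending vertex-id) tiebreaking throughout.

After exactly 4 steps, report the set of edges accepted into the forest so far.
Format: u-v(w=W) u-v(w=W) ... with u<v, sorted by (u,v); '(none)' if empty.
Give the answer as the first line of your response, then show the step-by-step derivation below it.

0-2(w=5) 1-2(w=11) 1-4(w=10) 3-6(w=8)

step 1: add edge 0-2 (w=5); MST = {0-2(w=5)}
step 2: add edge 3-6 (w=8); MST = {0-2(w=5) 3-6(w=8)}
step 3: add edge 1-4 (w=10); MST = {0-2(w=5) 1-4(w=10) 3-6(w=8)}
step 4: add edge 1-2 (w=11); MST = {0-2(w=5) 1-2(w=11) 1-4(w=10) 3-6(w=8)}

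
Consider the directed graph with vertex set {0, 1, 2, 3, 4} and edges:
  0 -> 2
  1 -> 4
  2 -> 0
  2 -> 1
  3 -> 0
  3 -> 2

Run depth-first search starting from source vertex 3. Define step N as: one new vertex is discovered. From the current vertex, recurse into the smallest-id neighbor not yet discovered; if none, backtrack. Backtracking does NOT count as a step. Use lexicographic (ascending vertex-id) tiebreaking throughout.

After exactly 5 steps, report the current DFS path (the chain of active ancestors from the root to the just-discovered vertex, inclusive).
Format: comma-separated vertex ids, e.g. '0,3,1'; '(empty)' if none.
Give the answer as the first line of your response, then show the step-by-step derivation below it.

3,0,2,1,4

step 1: discover 3; path=3; order=3
step 2: discover 0; path=3>0; order=3,0
step 3: discover 2; path=3>0>2; order=3,0,2
step 4: discover 1; path=3>0>2>1; order=3,0,2,1
step 5: discover 4; path=3>0>2>1>4; order=3,0,2,1,4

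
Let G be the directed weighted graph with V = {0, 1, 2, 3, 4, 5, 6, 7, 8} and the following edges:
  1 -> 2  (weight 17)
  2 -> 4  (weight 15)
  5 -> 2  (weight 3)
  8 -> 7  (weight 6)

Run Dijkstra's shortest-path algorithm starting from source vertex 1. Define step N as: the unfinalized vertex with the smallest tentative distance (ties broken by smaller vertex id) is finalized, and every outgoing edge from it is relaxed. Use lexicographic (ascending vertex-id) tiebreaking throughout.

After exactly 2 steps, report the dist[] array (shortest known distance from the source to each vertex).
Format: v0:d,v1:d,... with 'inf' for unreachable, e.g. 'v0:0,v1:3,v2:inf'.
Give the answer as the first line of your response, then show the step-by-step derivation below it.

v0:inf,v1:0,v2:17,v3:inf,v4:32,v5:inf,v6:inf,v7:inf,v8:inf

step 1: dist = v0:inf,v1:0,v2:17,v3:inf,v4:inf,v5:inf,v6:inf,v7:inf,v8:inf
step 2: dist = v0:inf,v1:0,v2:17,v3:inf,v4:32,v5:inf,v6:inf,v7:inf,v8:inf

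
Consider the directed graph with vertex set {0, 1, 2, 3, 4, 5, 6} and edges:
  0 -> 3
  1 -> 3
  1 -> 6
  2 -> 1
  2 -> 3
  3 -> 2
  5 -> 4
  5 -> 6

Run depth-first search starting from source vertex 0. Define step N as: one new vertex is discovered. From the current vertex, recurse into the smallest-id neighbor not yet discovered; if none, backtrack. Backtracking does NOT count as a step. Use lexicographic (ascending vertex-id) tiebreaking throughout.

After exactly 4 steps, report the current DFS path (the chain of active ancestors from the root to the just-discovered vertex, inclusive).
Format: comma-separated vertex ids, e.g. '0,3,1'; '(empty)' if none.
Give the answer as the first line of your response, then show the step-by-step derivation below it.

0,3,2,1

step 1: discover 0; path=0; order=0
step 2: discover 3; path=0>3; order=0,3
step 3: discover 2; path=0>3>2; order=0,3,2
step 4: discover 1; path=0>3>2>1; order=0,3,2,1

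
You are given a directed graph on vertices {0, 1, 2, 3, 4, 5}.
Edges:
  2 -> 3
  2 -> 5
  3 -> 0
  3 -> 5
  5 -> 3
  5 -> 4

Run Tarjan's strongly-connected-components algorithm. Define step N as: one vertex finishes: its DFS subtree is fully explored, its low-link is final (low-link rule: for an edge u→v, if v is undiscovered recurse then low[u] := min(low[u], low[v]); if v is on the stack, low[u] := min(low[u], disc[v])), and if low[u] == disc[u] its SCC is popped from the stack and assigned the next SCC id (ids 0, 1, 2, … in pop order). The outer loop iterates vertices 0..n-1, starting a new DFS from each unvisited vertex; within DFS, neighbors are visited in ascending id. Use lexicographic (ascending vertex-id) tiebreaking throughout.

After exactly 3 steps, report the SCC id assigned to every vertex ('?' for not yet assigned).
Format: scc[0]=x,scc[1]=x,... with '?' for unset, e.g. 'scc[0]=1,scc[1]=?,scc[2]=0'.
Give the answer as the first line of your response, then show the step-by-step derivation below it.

scc[0]=0,scc[1]=1,scc[2]=?,scc[3]=?,scc[4]=2,scc[5]=?

step 1: low=(low[0]=0,low[1]=?,low[2]=?,low[3]=?,low[4]=?,low[5]=?); scc=(scc[0]=0,scc[1]=?,scc[2]=?,scc[3]=?,scc[4]=?,scc[5]=?)
step 2: low=(low[0]=0,low[1]=1,low[2]=?,low[3]=?,low[4]=?,low[5]=?); scc=(scc[0]=0,scc[1]=1,scc[2]=?,scc[3]=?,scc[4]=?,scc[5]=?)
step 3: low=(low[0]=0,low[1]=1,low[2]=2,low[3]=3,low[4]=5,low[5]=3); scc=(scc[0]=0,scc[1]=1,scc[2]=?,scc[3]=?,scc[4]=2,scc[5]=?)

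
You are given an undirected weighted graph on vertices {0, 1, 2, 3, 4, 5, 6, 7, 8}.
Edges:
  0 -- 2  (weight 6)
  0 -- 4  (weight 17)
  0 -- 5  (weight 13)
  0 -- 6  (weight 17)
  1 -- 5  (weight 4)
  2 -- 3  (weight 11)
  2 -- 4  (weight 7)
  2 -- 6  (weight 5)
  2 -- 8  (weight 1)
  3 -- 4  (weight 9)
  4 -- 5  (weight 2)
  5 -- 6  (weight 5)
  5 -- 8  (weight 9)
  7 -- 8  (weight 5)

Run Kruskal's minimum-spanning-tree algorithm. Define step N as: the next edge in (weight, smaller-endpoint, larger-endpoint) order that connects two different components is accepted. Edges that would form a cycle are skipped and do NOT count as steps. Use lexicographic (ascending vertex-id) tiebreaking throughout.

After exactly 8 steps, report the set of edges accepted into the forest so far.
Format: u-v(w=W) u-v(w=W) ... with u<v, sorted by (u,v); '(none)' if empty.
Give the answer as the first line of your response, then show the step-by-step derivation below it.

0-2(w=6) 1-5(w=4) 2-6(w=5) 2-8(w=1) 3-4(w=9) 4-5(w=2) 5-6(w=5) 7-8(w=5)

step 1: add edge 2-8 (w=1); MST = {2-8(w=1)}
step 2: add edge 4-5 (w=2); MST = {2-8(w=1) 4-5(w=2)}
step 3: add edge 1-5 (w=4); MST = {1-5(w=4) 2-8(w=1) 4-5(w=2)}
step 4: add edge 2-6 (w=5); MST = {1-5(w=4) 2-6(w=5) 2-8(w=1) 4-5(w=2)}
step 5: add edge 5-6 (w=5); MST = {1-5(w=4) 2-6(w=5) 2-8(w=1) 4-5(w=2) 5-6(w=5)}
step 6: add edge 7-8 (w=5); MST = {1-5(w=4) 2-6(w=5) 2-8(w=1) 4-5(w=2) 5-6(w=5) 7-8(w=5)}
step 7: add edge 0-2 (w=6); MST = {0-2(w=6) 1-5(w=4) 2-6(w=5) 2-8(w=1) 4-5(w=2) 5-6(w=5) 7-8(w=5)}
step 8: add edge 3-4 (w=9); MST = {0-2(w=6) 1-5(w=4) 2-6(w=5) 2-8(w=1) 3-4(w=9) 4-5(w=2) 5-6(w=5) 7-8(w=5)}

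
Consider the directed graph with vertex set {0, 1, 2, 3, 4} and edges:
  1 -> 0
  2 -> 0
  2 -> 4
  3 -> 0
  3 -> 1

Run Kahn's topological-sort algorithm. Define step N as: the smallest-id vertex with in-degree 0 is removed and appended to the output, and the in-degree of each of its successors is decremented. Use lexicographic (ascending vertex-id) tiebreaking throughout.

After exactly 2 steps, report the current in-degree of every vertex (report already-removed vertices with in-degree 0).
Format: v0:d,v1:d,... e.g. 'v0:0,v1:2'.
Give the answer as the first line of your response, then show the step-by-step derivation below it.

v0:1,v1:0,v2:0,v3:0,v4:0

step 1: output 2; order=[2]; indeg=(2,1,0,0,0)
step 2: output 3; order=[2,3]; indeg=(1,0,0,0,0)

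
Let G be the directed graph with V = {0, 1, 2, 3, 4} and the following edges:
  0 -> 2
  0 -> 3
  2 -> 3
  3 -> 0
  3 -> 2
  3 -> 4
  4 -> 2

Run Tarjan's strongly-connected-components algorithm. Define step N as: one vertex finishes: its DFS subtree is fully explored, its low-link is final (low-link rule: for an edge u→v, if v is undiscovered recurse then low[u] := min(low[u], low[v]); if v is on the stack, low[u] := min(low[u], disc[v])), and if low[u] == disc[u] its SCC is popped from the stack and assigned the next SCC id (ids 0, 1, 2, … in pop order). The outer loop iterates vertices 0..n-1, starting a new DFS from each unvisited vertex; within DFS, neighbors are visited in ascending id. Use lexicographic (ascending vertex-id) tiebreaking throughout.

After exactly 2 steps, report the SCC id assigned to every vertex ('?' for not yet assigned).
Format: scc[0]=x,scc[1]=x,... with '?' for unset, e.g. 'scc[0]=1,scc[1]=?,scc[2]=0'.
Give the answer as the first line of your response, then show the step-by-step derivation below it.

scc[0]=?,scc[1]=?,scc[2]=?,scc[3]=?,scc[4]=?

step 1: low=(low[0]=0,low[1]=?,low[2]=1,low[3]=0,low[4]=1); scc=(scc[0]=?,scc[1]=?,scc[2]=?,scc[3]=?,scc[4]=?)
step 2: low=(low[0]=0,low[1]=?,low[2]=1,low[3]=0,low[4]=1); scc=(scc[0]=?,scc[1]=?,scc[2]=?,scc[3]=?,scc[4]=?)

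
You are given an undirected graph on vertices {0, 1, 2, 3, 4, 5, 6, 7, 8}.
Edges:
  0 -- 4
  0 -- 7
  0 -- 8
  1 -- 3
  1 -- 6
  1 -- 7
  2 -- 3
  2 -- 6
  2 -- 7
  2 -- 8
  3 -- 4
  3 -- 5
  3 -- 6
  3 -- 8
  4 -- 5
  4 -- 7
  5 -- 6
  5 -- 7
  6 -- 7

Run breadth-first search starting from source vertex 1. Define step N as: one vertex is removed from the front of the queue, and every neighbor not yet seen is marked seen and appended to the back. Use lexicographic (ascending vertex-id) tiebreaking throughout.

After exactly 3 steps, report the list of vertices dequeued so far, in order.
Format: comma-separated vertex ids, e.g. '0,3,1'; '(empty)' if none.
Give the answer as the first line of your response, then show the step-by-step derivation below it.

1,3,6

step 1: dequeue 1; queue=[3,6,7]; order=1
step 2: dequeue 3; queue=[6,7,2,4,5,8]; order=1,3
step 3: dequeue 6; queue=[7,2,4,5,8]; order=1,3,6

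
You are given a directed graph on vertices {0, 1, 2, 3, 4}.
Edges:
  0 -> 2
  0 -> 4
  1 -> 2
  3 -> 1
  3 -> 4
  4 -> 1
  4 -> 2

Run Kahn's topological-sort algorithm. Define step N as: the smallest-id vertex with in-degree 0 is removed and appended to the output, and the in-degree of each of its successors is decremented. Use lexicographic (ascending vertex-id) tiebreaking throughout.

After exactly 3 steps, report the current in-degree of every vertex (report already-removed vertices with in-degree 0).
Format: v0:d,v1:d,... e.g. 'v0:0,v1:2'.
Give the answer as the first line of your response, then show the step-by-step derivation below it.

v0:0,v1:0,v2:1,v3:0,v4:0

step 1: output 0; order=[0]; indeg=(0,2,2,0,1)
step 2: output 3; order=[0,3]; indeg=(0,1,2,0,0)
step 3: output 4; order=[0,3,4]; indeg=(0,0,1,0,0)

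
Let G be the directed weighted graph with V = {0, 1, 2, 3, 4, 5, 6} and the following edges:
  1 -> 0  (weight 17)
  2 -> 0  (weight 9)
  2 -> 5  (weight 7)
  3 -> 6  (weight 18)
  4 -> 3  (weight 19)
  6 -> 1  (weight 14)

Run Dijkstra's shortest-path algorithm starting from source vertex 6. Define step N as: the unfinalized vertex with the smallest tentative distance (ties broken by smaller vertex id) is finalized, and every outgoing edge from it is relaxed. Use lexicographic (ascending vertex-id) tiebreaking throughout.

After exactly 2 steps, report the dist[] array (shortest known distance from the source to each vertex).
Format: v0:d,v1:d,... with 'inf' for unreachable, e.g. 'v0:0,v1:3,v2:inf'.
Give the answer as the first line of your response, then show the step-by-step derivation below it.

v0:31,v1:14,v2:inf,v3:inf,v4:inf,v5:inf,v6:0

step 1: dist = v0:inf,v1:14,v2:inf,v3:inf,v4:inf,v5:inf,v6:0
step 2: dist = v0:31,v1:14,v2:inf,v3:inf,v4:inf,v5:inf,v6:0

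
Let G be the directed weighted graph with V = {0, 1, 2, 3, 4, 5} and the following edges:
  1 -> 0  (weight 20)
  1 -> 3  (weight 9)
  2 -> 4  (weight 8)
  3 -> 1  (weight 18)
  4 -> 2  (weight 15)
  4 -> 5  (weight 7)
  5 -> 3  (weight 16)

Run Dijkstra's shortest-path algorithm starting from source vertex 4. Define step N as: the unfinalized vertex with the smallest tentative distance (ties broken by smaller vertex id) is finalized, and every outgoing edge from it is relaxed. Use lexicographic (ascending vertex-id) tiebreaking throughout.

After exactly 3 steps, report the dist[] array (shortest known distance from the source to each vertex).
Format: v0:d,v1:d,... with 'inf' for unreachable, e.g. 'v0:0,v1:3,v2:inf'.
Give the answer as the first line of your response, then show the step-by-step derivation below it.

v0:inf,v1:inf,v2:15,v3:23,v4:0,v5:7

step 1: dist = v0:inf,v1:inf,v2:15,v3:inf,v4:0,v5:7
step 2: dist = v0:inf,v1:inf,v2:15,v3:23,v4:0,v5:7
step 3: dist = v0:inf,v1:inf,v2:15,v3:23,v4:0,v5:7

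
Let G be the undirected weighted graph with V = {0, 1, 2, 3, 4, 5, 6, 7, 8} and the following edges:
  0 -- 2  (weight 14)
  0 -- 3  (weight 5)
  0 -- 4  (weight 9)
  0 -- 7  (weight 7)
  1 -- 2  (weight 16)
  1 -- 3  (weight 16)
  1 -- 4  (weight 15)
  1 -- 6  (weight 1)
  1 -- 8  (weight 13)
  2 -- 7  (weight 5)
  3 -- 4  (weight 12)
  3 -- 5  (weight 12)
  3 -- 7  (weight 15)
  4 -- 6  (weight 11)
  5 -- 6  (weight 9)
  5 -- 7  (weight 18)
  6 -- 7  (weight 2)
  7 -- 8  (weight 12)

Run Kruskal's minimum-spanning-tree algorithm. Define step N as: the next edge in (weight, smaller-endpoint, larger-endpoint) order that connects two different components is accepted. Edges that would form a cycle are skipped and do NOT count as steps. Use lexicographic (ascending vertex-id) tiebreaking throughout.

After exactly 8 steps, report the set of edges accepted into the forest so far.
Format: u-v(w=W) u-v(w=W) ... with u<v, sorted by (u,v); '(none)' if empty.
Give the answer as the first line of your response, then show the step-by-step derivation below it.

0-3(w=5) 0-4(w=9) 0-7(w=7) 1-6(w=1) 2-7(w=5) 5-6(w=9) 6-7(w=2) 7-8(w=12)

step 1: add edge 1-6 (w=1); MST = {1-6(w=1)}
step 2: add edge 6-7 (w=2); MST = {1-6(w=1) 6-7(w=2)}
step 3: add edge 0-3 (w=5); MST = {0-3(w=5) 1-6(w=1) 6-7(w=2)}
step 4: add edge 2-7 (w=5); MST = {0-3(w=5) 1-6(w=1) 2-7(w=5) 6-7(w=2)}
step 5: add edge 0-7 (w=7); MST = {0-3(w=5) 0-7(w=7) 1-6(w=1) 2-7(w=5) 6-7(w=2)}
step 6: add edge 0-4 (w=9); MST = {0-3(w=5) 0-4(w=9) 0-7(w=7) 1-6(w=1) 2-7(w=5) 6-7(w=2)}
step 7: add edge 5-6 (w=9); MST = {0-3(w=5) 0-4(w=9) 0-7(w=7) 1-6(w=1) 2-7(w=5) 5-6(w=9) 6-7(w=2)}
step 8: add edge 7-8 (w=12); MST = {0-3(w=5) 0-4(w=9) 0-7(w=7) 1-6(w=1) 2-7(w=5) 5-6(w=9) 6-7(w=2) 7-8(w=12)}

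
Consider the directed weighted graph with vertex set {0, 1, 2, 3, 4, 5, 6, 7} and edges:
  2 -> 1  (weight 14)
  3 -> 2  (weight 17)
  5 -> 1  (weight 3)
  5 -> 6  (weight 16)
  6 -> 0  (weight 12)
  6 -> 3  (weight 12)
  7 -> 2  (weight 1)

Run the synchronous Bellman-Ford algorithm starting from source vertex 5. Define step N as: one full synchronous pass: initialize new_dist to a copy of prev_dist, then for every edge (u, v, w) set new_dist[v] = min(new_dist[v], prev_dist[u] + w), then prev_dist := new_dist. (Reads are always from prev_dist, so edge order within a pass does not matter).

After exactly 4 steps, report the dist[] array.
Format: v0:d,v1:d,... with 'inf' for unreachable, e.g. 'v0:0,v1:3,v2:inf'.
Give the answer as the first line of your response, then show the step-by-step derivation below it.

v0:28,v1:3,v2:45,v3:28,v4:inf,v5:0,v6:16,v7:inf

step 1: dist = v0:inf,v1:3,v2:inf,v3:inf,v4:inf,v5:0,v6:16,v7:inf
step 2: dist = v0:28,v1:3,v2:inf,v3:28,v4:inf,v5:0,v6:16,v7:inf
step 3: dist = v0:28,v1:3,v2:45,v3:28,v4:inf,v5:0,v6:16,v7:inf
step 4: dist = v0:28,v1:3,v2:45,v3:28,v4:inf,v5:0,v6:16,v7:inf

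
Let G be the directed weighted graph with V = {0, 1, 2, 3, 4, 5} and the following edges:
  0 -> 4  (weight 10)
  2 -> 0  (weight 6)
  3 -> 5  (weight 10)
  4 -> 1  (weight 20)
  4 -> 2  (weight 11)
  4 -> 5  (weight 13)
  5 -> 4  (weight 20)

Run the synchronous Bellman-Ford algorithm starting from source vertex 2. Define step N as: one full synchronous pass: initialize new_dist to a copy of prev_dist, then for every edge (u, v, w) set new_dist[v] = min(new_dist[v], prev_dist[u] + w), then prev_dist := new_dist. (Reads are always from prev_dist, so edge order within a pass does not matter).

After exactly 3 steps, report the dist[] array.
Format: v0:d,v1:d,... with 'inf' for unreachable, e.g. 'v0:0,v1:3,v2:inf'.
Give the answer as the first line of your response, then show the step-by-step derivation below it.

v0:6,v1:36,v2:0,v3:inf,v4:16,v5:29

step 1: dist = v0:6,v1:inf,v2:0,v3:inf,v4:inf,v5:inf
step 2: dist = v0:6,v1:inf,v2:0,v3:inf,v4:16,v5:inf
step 3: dist = v0:6,v1:36,v2:0,v3:inf,v4:16,v5:29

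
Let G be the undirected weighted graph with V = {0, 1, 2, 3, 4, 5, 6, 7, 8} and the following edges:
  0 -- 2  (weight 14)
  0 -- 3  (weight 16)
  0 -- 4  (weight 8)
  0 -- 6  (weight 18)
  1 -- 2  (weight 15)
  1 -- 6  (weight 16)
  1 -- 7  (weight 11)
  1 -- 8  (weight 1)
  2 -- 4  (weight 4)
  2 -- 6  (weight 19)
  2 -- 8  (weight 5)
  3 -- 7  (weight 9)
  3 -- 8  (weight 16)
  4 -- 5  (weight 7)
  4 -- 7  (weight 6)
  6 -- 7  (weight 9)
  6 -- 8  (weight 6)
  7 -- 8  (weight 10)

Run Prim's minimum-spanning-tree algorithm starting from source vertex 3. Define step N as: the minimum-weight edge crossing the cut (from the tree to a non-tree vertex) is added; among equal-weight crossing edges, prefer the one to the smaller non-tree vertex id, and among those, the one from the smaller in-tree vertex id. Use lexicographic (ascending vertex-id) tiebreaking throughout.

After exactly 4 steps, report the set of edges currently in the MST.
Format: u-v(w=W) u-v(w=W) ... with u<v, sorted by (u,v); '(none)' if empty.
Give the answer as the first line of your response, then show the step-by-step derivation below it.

2-4(w=4) 2-8(w=5) 3-7(w=9) 4-7(w=6)

step 1: add edge 3-7 (w=9); MST = {3-7(w=9)}
step 2: add edge 4-7 (w=6); MST = {3-7(w=9) 4-7(w=6)}
step 3: add edge 2-4 (w=4); MST = {2-4(w=4) 3-7(w=9) 4-7(w=6)}
step 4: add edge 2-8 (w=5); MST = {2-4(w=4) 2-8(w=5) 3-7(w=9) 4-7(w=6)}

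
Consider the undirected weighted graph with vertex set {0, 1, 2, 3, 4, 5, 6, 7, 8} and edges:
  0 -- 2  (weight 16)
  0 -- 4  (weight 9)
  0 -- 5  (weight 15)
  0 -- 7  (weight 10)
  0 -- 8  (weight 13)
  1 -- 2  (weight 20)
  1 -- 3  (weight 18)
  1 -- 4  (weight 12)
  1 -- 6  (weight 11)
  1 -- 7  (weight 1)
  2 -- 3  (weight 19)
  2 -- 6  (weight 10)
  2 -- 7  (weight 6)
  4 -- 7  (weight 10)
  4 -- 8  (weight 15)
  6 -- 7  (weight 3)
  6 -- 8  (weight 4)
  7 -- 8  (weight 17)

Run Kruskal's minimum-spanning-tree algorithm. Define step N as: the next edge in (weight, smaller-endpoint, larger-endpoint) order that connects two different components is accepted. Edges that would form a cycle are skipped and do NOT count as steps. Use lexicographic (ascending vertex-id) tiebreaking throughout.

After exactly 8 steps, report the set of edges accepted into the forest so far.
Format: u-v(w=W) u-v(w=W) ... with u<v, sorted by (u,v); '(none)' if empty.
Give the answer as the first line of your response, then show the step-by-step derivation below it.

0-4(w=9) 0-5(w=15) 0-7(w=10) 1-3(w=18) 1-7(w=1) 2-7(w=6) 6-7(w=3) 6-8(w=4)

step 1: add edge 1-7 (w=1); MST = {1-7(w=1)}
step 2: add edge 6-7 (w=3); MST = {1-7(w=1) 6-7(w=3)}
step 3: add edge 6-8 (w=4); MST = {1-7(w=1) 6-7(w=3) 6-8(w=4)}
step 4: add edge 2-7 (w=6); MST = {1-7(w=1) 2-7(w=6) 6-7(w=3) 6-8(w=4)}
step 5: add edge 0-4 (w=9); MST = {0-4(w=9) 1-7(w=1) 2-7(w=6) 6-7(w=3) 6-8(w=4)}
step 6: add edge 0-7 (w=10); MST = {0-4(w=9) 0-7(w=10) 1-7(w=1) 2-7(w=6) 6-7(w=3) 6-8(w=4)}
step 7: add edge 0-5 (w=15); MST = {0-4(w=9) 0-5(w=15) 0-7(w=10) 1-7(w=1) 2-7(w=6) 6-7(w=3) 6-8(w=4)}
step 8: add edge 1-3 (w=18); MST = {0-4(w=9) 0-5(w=15) 0-7(w=10) 1-3(w=18) 1-7(w=1) 2-7(w=6) 6-7(w=3) 6-8(w=4)}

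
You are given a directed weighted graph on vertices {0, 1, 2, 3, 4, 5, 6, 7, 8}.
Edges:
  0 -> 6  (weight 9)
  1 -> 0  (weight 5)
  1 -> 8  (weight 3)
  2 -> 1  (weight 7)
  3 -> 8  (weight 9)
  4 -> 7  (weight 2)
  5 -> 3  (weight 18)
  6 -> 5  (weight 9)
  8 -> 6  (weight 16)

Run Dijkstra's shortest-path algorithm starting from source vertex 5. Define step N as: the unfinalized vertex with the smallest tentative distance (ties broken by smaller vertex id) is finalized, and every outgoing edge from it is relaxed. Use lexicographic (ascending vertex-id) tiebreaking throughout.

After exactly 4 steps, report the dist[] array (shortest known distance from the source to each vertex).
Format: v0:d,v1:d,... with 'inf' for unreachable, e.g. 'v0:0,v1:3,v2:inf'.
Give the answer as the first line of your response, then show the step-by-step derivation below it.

v0:inf,v1:inf,v2:inf,v3:18,v4:inf,v5:0,v6:43,v7:inf,v8:27

step 1: dist = v0:inf,v1:inf,v2:inf,v3:18,v4:inf,v5:0,v6:inf,v7:inf,v8:inf
step 2: dist = v0:inf,v1:inf,v2:inf,v3:18,v4:inf,v5:0,v6:inf,v7:inf,v8:27
step 3: dist = v0:inf,v1:inf,v2:inf,v3:18,v4:inf,v5:0,v6:43,v7:inf,v8:27
step 4: dist = v0:inf,v1:inf,v2:inf,v3:18,v4:inf,v5:0,v6:43,v7:inf,v8:27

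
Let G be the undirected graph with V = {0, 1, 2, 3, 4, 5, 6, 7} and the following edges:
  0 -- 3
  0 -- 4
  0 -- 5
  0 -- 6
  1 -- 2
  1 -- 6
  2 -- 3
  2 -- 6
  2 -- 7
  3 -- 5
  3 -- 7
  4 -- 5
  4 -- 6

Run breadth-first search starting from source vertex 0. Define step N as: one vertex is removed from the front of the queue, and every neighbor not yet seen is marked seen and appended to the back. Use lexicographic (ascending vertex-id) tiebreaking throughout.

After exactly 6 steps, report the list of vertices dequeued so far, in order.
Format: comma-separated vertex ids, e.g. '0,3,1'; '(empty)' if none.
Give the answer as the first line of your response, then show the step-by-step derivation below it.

0,3,4,5,6,2

step 1: dequeue 0; queue=[3,4,5,6]; order=0
step 2: dequeue 3; queue=[4,5,6,2,7]; order=0,3
step 3: dequeue 4; queue=[5,6,2,7]; order=0,3,4
step 4: dequeue 5; queue=[6,2,7]; order=0,3,4,5
step 5: dequeue 6; queue=[2,7,1]; order=0,3,4,5,6
step 6: dequeue 2; queue=[7,1]; order=0,3,4,5,6,2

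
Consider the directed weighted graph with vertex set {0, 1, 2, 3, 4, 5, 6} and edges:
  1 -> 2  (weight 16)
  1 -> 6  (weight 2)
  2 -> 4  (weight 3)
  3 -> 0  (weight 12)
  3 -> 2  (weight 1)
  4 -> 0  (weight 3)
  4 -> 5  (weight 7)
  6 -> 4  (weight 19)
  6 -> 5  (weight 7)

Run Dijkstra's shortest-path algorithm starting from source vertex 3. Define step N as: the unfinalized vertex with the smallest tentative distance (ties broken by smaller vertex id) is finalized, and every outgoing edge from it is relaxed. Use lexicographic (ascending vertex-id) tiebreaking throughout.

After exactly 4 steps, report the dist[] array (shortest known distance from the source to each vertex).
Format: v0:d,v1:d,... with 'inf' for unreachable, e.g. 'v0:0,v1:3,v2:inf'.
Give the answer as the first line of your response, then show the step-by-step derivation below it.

v0:7,v1:inf,v2:1,v3:0,v4:4,v5:11,v6:inf

step 1: dist = v0:12,v1:inf,v2:1,v3:0,v4:inf,v5:inf,v6:inf
step 2: dist = v0:12,v1:inf,v2:1,v3:0,v4:4,v5:inf,v6:inf
step 3: dist = v0:7,v1:inf,v2:1,v3:0,v4:4,v5:11,v6:inf
step 4: dist = v0:7,v1:inf,v2:1,v3:0,v4:4,v5:11,v6:inf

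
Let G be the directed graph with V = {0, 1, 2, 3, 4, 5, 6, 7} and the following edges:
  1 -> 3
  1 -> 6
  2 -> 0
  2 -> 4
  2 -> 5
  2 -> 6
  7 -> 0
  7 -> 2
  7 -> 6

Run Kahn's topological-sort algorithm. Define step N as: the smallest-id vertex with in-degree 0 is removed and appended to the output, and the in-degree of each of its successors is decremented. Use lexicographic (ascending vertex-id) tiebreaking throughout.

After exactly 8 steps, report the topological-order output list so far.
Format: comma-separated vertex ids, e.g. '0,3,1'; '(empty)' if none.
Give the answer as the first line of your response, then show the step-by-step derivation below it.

1,3,7,2,0,4,5,6

step 1: output 1; order=[1]; indeg=(2,0,1,0,1,1,2,0)
step 2: output 3; order=[1,3]; indeg=(2,0,1,0,1,1,2,0)
step 3: output 7; order=[1,3,7]; indeg=(1,0,0,0,1,1,1,0)
step 4: output 2; order=[1,3,7,2]; indeg=(0,0,0,0,0,0,0,0)
step 5: output 0; order=[1,3,7,2,0]; indeg=(0,0,0,0,0,0,0,0)
step 6: output 4; order=[1,3,7,2,0,4]; indeg=(0,0,0,0,0,0,0,0)
step 7: output 5; order=[1,3,7,2,0,4,5]; indeg=(0,0,0,0,0,0,0,0)
step 8: output 6; order=[1,3,7,2,0,4,5,6]; indeg=(0,0,0,0,0,0,0,0)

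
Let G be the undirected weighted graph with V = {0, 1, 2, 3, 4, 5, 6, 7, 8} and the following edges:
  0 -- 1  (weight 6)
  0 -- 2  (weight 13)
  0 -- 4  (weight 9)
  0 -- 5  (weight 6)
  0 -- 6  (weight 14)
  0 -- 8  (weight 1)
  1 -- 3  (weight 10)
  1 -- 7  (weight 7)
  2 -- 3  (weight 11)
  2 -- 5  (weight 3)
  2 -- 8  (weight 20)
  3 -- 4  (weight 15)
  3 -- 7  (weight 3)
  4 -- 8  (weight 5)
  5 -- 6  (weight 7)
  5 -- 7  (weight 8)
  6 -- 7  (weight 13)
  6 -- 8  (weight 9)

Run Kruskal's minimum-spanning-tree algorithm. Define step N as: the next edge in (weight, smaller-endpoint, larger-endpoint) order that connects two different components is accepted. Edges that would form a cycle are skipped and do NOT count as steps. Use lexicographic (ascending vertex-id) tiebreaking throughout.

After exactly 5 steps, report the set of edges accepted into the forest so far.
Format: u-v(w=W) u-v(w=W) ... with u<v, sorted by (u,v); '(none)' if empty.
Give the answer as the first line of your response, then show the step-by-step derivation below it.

0-1(w=6) 0-8(w=1) 2-5(w=3) 3-7(w=3) 4-8(w=5)

step 1: add edge 0-8 (w=1); MST = {0-8(w=1)}
step 2: add edge 2-5 (w=3); MST = {0-8(w=1) 2-5(w=3)}
step 3: add edge 3-7 (w=3); MST = {0-8(w=1) 2-5(w=3) 3-7(w=3)}
step 4: add edge 4-8 (w=5); MST = {0-8(w=1) 2-5(w=3) 3-7(w=3) 4-8(w=5)}
step 5: add edge 0-1 (w=6); MST = {0-1(w=6) 0-8(w=1) 2-5(w=3) 3-7(w=3) 4-8(w=5)}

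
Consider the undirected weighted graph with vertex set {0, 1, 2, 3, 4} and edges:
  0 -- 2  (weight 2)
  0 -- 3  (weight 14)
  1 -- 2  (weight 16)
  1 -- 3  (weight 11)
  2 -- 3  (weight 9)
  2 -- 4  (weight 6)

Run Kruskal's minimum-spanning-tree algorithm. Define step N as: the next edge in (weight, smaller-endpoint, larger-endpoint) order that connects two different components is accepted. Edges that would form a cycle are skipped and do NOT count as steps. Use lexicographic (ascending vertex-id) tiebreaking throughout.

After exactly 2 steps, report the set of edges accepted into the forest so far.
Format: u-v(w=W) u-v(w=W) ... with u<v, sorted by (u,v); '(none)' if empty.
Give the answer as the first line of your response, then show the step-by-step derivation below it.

0-2(w=2) 2-4(w=6)

step 1: add edge 0-2 (w=2); MST = {0-2(w=2)}
step 2: add edge 2-4 (w=6); MST = {0-2(w=2) 2-4(w=6)}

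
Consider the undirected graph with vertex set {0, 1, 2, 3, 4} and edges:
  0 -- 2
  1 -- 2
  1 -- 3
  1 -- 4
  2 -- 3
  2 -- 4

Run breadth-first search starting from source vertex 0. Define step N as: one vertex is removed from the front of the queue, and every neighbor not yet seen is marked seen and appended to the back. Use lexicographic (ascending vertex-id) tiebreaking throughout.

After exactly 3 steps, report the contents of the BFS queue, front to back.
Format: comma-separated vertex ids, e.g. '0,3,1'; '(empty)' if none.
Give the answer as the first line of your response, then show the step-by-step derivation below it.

3,4

step 1: dequeue 0; queue=[2]; order=0
step 2: dequeue 2; queue=[1,3,4]; order=0,2
step 3: dequeue 1; queue=[3,4]; order=0,2,1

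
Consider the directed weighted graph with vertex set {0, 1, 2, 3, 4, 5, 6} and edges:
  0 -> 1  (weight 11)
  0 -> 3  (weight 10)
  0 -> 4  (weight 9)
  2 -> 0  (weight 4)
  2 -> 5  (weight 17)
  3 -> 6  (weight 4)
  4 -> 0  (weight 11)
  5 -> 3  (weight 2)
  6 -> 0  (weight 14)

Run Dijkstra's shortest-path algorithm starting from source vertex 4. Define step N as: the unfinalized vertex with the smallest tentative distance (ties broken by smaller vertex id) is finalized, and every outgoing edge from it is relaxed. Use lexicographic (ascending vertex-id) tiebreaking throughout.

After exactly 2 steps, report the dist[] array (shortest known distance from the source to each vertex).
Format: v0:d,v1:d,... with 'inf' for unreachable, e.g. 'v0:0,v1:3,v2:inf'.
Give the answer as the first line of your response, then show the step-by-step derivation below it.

v0:11,v1:22,v2:inf,v3:21,v4:0,v5:inf,v6:inf

step 1: dist = v0:11,v1:inf,v2:inf,v3:inf,v4:0,v5:inf,v6:inf
step 2: dist = v0:11,v1:22,v2:inf,v3:21,v4:0,v5:inf,v6:inf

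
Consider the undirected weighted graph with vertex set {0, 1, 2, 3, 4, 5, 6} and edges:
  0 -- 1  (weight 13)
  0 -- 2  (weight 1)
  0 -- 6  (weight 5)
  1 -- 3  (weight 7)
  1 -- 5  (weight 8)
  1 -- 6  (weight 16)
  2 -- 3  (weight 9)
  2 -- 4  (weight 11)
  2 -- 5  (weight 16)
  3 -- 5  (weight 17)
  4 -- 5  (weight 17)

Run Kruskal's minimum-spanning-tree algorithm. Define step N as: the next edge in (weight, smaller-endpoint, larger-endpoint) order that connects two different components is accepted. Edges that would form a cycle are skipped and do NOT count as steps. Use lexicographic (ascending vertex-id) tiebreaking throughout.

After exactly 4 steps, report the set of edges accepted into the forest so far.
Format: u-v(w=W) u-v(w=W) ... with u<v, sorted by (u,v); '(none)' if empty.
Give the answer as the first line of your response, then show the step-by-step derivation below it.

0-2(w=1) 0-6(w=5) 1-3(w=7) 1-5(w=8)

step 1: add edge 0-2 (w=1); MST = {0-2(w=1)}
step 2: add edge 0-6 (w=5); MST = {0-2(w=1) 0-6(w=5)}
step 3: add edge 1-3 (w=7); MST = {0-2(w=1) 0-6(w=5) 1-3(w=7)}
step 4: add edge 1-5 (w=8); MST = {0-2(w=1) 0-6(w=5) 1-3(w=7) 1-5(w=8)}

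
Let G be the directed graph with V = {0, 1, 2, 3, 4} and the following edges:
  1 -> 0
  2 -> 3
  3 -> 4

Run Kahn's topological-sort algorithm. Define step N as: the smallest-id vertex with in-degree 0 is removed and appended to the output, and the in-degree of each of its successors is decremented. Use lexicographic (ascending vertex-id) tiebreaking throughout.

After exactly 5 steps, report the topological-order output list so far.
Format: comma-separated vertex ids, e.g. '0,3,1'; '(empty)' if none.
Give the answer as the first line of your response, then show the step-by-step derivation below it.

1,0,2,3,4

step 1: output 1; order=[1]; indeg=(0,0,0,1,1)
step 2: output 0; order=[1,0]; indeg=(0,0,0,1,1)
step 3: output 2; order=[1,0,2]; indeg=(0,0,0,0,1)
step 4: output 3; order=[1,0,2,3]; indeg=(0,0,0,0,0)
step 5: output 4; order=[1,0,2,3,4]; indeg=(0,0,0,0,0)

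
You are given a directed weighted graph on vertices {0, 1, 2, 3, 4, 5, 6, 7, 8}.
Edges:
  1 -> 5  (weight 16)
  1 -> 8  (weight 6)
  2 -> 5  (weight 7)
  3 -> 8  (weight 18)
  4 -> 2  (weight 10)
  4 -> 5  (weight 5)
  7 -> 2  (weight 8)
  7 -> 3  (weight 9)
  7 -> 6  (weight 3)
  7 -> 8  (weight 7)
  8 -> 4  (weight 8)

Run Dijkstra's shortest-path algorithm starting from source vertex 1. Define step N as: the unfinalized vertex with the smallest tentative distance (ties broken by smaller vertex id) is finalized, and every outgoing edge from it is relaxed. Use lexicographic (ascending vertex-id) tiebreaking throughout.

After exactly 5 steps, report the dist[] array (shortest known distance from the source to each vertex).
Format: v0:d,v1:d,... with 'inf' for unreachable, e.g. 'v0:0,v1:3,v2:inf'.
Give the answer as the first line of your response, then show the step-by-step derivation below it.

v0:inf,v1:0,v2:24,v3:inf,v4:14,v5:16,v6:inf,v7:inf,v8:6

step 1: dist = v0:inf,v1:0,v2:inf,v3:inf,v4:inf,v5:16,v6:inf,v7:inf,v8:6
step 2: dist = v0:inf,v1:0,v2:inf,v3:inf,v4:14,v5:16,v6:inf,v7:inf,v8:6
step 3: dist = v0:inf,v1:0,v2:24,v3:inf,v4:14,v5:16,v6:inf,v7:inf,v8:6
step 4: dist = v0:inf,v1:0,v2:24,v3:inf,v4:14,v5:16,v6:inf,v7:inf,v8:6
step 5: dist = v0:inf,v1:0,v2:24,v3:inf,v4:14,v5:16,v6:inf,v7:inf,v8:6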